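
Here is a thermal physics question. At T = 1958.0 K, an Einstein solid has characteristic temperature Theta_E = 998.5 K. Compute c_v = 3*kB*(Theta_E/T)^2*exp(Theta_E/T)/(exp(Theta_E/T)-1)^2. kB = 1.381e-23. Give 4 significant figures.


Step 1: x = Theta_E/T = 998.5/1958.0 = 0.51
Step 2: x^2 = 0.2601
Step 3: exp(x) = 1.665
Step 4: c_v = 3*1.381e-23*0.2601*1.665/(1.665-1)^2 = 4.054e-23

4.054e-23


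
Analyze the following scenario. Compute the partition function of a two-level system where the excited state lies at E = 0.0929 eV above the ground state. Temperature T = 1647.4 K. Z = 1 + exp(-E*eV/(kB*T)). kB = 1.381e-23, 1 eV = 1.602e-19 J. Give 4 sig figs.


Step 1: Compute beta*E = E*eV/(kB*T) = 0.0929*1.602e-19/(1.381e-23*1647.4) = 0.6542
Step 2: exp(-beta*E) = exp(-0.6542) = 0.5199
Step 3: Z = 1 + 0.5199 = 1.52

1.52


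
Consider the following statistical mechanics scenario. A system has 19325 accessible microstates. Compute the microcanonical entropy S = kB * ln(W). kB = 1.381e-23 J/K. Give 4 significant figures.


Step 1: ln(W) = ln(19325) = 9.869
Step 2: S = kB * ln(W) = 1.381e-23 * 9.869
Step 3: S = 1.363e-22 J/K

1.363e-22


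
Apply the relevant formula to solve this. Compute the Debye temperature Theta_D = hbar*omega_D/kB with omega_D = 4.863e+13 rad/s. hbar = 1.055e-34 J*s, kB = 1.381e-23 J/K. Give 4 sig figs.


Step 1: hbar*omega_D = 1.055e-34 * 4.863e+13 = 5.13e-21 J
Step 2: Theta_D = 5.13e-21 / 1.381e-23
Step 3: Theta_D = 371.5 K

371.5


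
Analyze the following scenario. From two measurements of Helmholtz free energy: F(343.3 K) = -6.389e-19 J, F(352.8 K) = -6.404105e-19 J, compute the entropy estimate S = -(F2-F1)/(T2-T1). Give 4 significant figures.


Step 1: dF = F2 - F1 = -6.404105e-19 - (-6.389e-19) = -1.5105e-21 J
Step 2: dT = T2 - T1 = 352.8 - 343.3 = 9.5 K
Step 3: S = -dF/dT = -(-1.5105e-21)/9.5 = 1.59e-22 J/K

1.59e-22


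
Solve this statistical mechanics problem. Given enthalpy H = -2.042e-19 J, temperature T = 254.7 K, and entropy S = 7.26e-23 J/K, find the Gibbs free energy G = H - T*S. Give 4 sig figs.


Step 1: T*S = 254.7 * 7.26e-23 = 1.849e-20 J
Step 2: G = H - T*S = -2.042e-19 - 1.849e-20
Step 3: G = -2.227e-19 J

-2.227e-19


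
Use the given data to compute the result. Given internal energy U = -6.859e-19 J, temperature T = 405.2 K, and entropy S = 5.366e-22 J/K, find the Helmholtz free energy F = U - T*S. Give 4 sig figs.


Step 1: T*S = 405.2 * 5.366e-22 = 2.174e-19 J
Step 2: F = U - T*S = -6.859e-19 - 2.174e-19
Step 3: F = -9.033e-19 J

-9.033e-19


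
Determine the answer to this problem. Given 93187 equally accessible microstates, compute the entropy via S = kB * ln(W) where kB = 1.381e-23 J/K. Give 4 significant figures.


Step 1: ln(W) = ln(93187) = 11.44
Step 2: S = kB * ln(W) = 1.381e-23 * 11.44
Step 3: S = 1.58e-22 J/K

1.58e-22


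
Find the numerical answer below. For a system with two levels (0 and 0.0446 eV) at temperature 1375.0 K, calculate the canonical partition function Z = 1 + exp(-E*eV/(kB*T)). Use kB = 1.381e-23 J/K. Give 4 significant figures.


Step 1: Compute beta*E = E*eV/(kB*T) = 0.0446*1.602e-19/(1.381e-23*1375.0) = 0.3763
Step 2: exp(-beta*E) = exp(-0.3763) = 0.6864
Step 3: Z = 1 + 0.6864 = 1.686

1.686


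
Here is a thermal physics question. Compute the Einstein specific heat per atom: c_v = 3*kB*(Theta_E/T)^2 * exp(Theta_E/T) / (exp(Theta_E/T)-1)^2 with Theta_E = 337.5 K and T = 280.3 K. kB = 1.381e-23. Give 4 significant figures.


Step 1: x = Theta_E/T = 337.5/280.3 = 1.204
Step 2: x^2 = 1.45
Step 3: exp(x) = 3.334
Step 4: c_v = 3*1.381e-23*1.45*3.334/(3.334-1)^2 = 3.677e-23

3.677e-23


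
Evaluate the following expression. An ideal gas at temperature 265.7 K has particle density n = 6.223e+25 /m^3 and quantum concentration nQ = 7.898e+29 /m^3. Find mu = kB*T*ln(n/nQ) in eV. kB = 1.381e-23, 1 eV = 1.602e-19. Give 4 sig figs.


Step 1: n/nQ = 6.223e+25/7.898e+29 = 7.879e-05
Step 2: ln(n/nQ) = -9.449
Step 3: mu = kB*T*ln(n/nQ) = 3.669e-21*-9.449 = -3.467e-20 J
Step 4: Convert to eV: -3.467e-20/1.602e-19 = -0.2164 eV

-0.2164


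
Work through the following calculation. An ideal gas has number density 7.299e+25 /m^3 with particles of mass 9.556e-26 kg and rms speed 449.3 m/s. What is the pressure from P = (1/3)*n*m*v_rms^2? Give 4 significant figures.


Step 1: v_rms^2 = 449.3^2 = 2.019e+05
Step 2: n*m = 7.299e+25*9.556e-26 = 6.975
Step 3: P = (1/3)*6.975*2.019e+05 = 4.693e+05 Pa

4.693e+05


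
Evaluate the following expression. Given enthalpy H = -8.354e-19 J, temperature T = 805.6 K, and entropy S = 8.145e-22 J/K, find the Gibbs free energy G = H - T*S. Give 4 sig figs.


Step 1: T*S = 805.6 * 8.145e-22 = 6.562e-19 J
Step 2: G = H - T*S = -8.354e-19 - 6.562e-19
Step 3: G = -1.492e-18 J

-1.492e-18


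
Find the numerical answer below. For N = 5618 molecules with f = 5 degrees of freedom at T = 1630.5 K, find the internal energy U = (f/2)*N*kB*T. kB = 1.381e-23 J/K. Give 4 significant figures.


Step 1: f/2 = 5/2 = 2.5
Step 2: N*kB*T = 5618*1.381e-23*1630.5 = 1.265e-16
Step 3: U = 2.5 * 1.265e-16 = 3.163e-16 J

3.163e-16


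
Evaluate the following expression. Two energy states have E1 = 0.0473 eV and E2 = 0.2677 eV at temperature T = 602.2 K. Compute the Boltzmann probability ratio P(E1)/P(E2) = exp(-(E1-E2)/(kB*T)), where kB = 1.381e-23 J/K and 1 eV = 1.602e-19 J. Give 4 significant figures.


Step 1: Compute energy difference dE = E1 - E2 = 0.0473 - 0.2677 = -0.2204 eV
Step 2: Convert to Joules: dE_J = -0.2204 * 1.602e-19 = -3.531e-20 J
Step 3: Compute exponent = -dE_J / (kB * T) = -(-3.531e-20) / (1.381e-23 * 602.2) = 4.246
Step 4: P(E1)/P(E2) = exp(4.246) = 69.8

69.8


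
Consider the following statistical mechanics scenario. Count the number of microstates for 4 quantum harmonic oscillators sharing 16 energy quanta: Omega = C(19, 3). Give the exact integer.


Step 1: Use binomial coefficient C(19, 3)
Step 2: Numerator = 19! / 16!
Step 3: Denominator = 3!
Step 4: Omega = 969

969


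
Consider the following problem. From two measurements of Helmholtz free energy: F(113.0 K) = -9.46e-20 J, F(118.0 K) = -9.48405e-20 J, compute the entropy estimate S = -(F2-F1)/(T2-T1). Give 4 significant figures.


Step 1: dF = F2 - F1 = -9.48405e-20 - (-9.46e-20) = -2.405e-22 J
Step 2: dT = T2 - T1 = 118.0 - 113.0 = 5 K
Step 3: S = -dF/dT = -(-2.405e-22)/5 = 4.81e-23 J/K

4.81e-23


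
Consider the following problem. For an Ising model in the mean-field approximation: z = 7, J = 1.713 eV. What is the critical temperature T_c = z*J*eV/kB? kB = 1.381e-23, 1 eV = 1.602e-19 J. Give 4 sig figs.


Step 1: z*J = 7*1.713 = 11.99 eV
Step 2: Convert to Joules: 11.99*1.602e-19 = 1.921e-18 J
Step 3: T_c = 1.921e-18 / 1.381e-23 = 1.391e+05 K

1.391e+05


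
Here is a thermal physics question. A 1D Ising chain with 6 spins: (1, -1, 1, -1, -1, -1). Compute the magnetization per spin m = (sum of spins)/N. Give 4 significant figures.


Step 1: Count up spins (+1): 2, down spins (-1): 4
Step 2: Total magnetization M = 2 - 4 = -2
Step 3: m = M/N = -2/6 = -0.3333

-0.3333


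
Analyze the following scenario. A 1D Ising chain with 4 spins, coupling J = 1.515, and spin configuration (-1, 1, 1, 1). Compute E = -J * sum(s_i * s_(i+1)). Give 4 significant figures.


Step 1: Nearest-neighbor products: -1, 1, 1
Step 2: Sum of products = 1
Step 3: E = -1.515 * 1 = -1.515

-1.515


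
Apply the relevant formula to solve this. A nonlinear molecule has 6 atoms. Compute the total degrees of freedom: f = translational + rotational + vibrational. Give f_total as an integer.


Step 1: Translational DOF = 3
Step 2: Rotational DOF (nonlinear) = 3
Step 3: Vibrational DOF = 3*6 - 6 = 12
Step 4: Total = 3 + 3 + 12 = 18

18


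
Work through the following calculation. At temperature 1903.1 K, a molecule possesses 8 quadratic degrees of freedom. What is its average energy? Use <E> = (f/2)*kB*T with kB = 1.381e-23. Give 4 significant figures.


Step 1: f/2 = 8/2 = 4
Step 2: kB*T = 1.381e-23 * 1903.1 = 2.628e-20
Step 3: <E> = 4 * 2.628e-20 = 1.051e-19 J

1.051e-19


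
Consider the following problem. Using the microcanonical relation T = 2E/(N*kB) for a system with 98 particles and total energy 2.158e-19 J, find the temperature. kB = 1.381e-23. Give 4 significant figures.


Step 1: Numerator = 2*E = 2*2.158e-19 = 4.316e-19 J
Step 2: Denominator = N*kB = 98*1.381e-23 = 1.353e-21
Step 3: T = 4.316e-19 / 1.353e-21 = 318.9 K

318.9


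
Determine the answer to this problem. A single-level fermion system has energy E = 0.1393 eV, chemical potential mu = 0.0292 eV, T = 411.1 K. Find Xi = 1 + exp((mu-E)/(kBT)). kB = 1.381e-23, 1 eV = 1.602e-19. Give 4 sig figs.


Step 1: (mu - E) = 0.0292 - 0.1393 = -0.1101 eV
Step 2: x = (mu-E)*eV/(kB*T) = -0.1101*1.602e-19/(1.381e-23*411.1) = -3.107
Step 3: exp(x) = 0.04475
Step 4: Xi = 1 + 0.04475 = 1.045

1.045


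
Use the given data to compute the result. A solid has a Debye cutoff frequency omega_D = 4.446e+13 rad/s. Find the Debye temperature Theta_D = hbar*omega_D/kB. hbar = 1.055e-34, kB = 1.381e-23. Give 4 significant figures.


Step 1: hbar*omega_D = 1.055e-34 * 4.446e+13 = 4.691e-21 J
Step 2: Theta_D = 4.691e-21 / 1.381e-23
Step 3: Theta_D = 339.6 K

339.6


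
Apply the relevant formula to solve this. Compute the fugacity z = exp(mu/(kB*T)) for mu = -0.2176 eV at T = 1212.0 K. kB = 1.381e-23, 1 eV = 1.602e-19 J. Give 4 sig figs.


Step 1: Convert mu to Joules: -0.2176*1.602e-19 = -3.486e-20 J
Step 2: kB*T = 1.381e-23*1212.0 = 1.674e-20 J
Step 3: mu/(kB*T) = -2.083
Step 4: z = exp(-2.083) = 0.1246

0.1246


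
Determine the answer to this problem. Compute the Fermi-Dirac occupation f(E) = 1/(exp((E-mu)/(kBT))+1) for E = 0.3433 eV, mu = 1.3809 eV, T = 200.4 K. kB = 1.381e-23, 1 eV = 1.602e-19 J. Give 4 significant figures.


Step 1: (E - mu) = 0.3433 - 1.3809 = -1.038 eV
Step 2: Convert: (E-mu)*eV = -1.662e-19 J
Step 3: x = (E-mu)*eV/(kB*T) = -60.06
Step 4: f = 1/(exp(-60.06)+1) = 1

1


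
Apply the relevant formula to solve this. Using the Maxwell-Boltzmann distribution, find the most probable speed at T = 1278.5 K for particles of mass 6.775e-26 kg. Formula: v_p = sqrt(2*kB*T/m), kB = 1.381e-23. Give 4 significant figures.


Step 1: Numerator = 2*kB*T = 2*1.381e-23*1278.5 = 3.531e-20
Step 2: Ratio = 3.531e-20 / 6.775e-26 = 5.212e+05
Step 3: v_p = sqrt(5.212e+05) = 722 m/s

722


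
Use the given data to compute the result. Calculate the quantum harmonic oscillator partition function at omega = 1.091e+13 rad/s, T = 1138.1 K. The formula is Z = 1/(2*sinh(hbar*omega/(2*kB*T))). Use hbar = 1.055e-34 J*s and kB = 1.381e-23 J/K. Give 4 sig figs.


Step 1: Compute x = hbar*omega/(kB*T) = 1.055e-34*1.091e+13/(1.381e-23*1138.1) = 0.07323
Step 2: x/2 = 0.03662
Step 3: sinh(x/2) = 0.03662
Step 4: Z = 1/(2*0.03662) = 13.65

13.65


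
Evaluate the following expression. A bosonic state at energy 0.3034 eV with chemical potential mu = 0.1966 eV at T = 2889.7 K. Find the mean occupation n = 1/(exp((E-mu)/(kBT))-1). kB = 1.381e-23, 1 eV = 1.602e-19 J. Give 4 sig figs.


Step 1: (E - mu) = 0.1068 eV
Step 2: x = (E-mu)*eV/(kB*T) = 0.1068*1.602e-19/(1.381e-23*2889.7) = 0.4287
Step 3: exp(x) = 1.535
Step 4: n = 1/(exp(x)-1) = 1.868

1.868


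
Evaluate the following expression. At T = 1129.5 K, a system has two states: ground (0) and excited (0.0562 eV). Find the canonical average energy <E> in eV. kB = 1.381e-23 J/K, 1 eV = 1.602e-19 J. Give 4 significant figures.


Step 1: beta*E = 0.0562*1.602e-19/(1.381e-23*1129.5) = 0.5772
Step 2: exp(-beta*E) = 0.5615
Step 3: <E> = 0.0562*0.5615/(1+0.5615) = 0.02021 eV

0.02021


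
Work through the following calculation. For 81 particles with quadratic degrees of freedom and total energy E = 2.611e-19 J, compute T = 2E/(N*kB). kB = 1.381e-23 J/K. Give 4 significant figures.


Step 1: Numerator = 2*E = 2*2.611e-19 = 5.222e-19 J
Step 2: Denominator = N*kB = 81*1.381e-23 = 1.119e-21
Step 3: T = 5.222e-19 / 1.119e-21 = 466.8 K

466.8


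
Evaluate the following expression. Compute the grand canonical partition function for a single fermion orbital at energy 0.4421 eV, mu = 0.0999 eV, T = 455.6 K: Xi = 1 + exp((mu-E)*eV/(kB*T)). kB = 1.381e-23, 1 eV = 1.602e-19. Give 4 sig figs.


Step 1: (mu - E) = 0.0999 - 0.4421 = -0.3422 eV
Step 2: x = (mu-E)*eV/(kB*T) = -0.3422*1.602e-19/(1.381e-23*455.6) = -8.713
Step 3: exp(x) = 0.0001644
Step 4: Xi = 1 + 0.0001644 = 1

1


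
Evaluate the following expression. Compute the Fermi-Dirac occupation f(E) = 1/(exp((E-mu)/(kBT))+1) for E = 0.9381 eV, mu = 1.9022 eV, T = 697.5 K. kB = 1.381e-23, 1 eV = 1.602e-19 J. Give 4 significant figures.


Step 1: (E - mu) = 0.9381 - 1.9022 = -0.9641 eV
Step 2: Convert: (E-mu)*eV = -1.544e-19 J
Step 3: x = (E-mu)*eV/(kB*T) = -16.03
Step 4: f = 1/(exp(-16.03)+1) = 1

1


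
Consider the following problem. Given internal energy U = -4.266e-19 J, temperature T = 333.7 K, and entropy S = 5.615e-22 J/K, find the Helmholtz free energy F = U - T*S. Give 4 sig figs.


Step 1: T*S = 333.7 * 5.615e-22 = 1.874e-19 J
Step 2: F = U - T*S = -4.266e-19 - 1.874e-19
Step 3: F = -6.14e-19 J

-6.14e-19


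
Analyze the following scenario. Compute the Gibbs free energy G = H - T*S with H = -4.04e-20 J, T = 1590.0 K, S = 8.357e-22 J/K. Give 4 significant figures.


Step 1: T*S = 1590.0 * 8.357e-22 = 1.329e-18 J
Step 2: G = H - T*S = -4.04e-20 - 1.329e-18
Step 3: G = -1.369e-18 J

-1.369e-18


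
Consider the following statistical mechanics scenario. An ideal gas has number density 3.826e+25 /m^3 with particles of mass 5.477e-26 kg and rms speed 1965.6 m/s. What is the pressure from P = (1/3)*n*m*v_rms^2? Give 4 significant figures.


Step 1: v_rms^2 = 1965.6^2 = 3.864e+06
Step 2: n*m = 3.826e+25*5.477e-26 = 2.096
Step 3: P = (1/3)*2.096*3.864e+06 = 2.699e+06 Pa

2.699e+06


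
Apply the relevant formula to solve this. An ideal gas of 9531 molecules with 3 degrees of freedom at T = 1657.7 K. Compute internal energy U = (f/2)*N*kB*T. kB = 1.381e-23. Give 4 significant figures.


Step 1: f/2 = 3/2 = 1.5
Step 2: N*kB*T = 9531*1.381e-23*1657.7 = 2.182e-16
Step 3: U = 1.5 * 2.182e-16 = 3.273e-16 J

3.273e-16


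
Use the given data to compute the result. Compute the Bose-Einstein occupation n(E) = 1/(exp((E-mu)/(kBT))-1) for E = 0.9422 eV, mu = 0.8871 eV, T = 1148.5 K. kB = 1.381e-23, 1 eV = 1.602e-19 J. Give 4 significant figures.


Step 1: (E - mu) = 0.0551 eV
Step 2: x = (E-mu)*eV/(kB*T) = 0.0551*1.602e-19/(1.381e-23*1148.5) = 0.5565
Step 3: exp(x) = 1.745
Step 4: n = 1/(exp(x)-1) = 1.343

1.343


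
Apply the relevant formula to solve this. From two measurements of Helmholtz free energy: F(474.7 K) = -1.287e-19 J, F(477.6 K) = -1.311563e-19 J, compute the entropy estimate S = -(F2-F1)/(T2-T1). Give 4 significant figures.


Step 1: dF = F2 - F1 = -1.311563e-19 - (-1.287e-19) = -2.4563e-21 J
Step 2: dT = T2 - T1 = 477.6 - 474.7 = 2.9 K
Step 3: S = -dF/dT = -(-2.4563e-21)/2.9 = 8.47e-22 J/K

8.47e-22


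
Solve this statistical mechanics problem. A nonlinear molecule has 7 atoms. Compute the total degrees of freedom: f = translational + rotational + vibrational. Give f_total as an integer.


Step 1: Translational DOF = 3
Step 2: Rotational DOF (nonlinear) = 3
Step 3: Vibrational DOF = 3*7 - 6 = 15
Step 4: Total = 3 + 3 + 15 = 21

21


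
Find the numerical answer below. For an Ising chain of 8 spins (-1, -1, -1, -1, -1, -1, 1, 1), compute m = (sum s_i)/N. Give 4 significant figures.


Step 1: Count up spins (+1): 2, down spins (-1): 6
Step 2: Total magnetization M = 2 - 6 = -4
Step 3: m = M/N = -4/8 = -0.5

-0.5


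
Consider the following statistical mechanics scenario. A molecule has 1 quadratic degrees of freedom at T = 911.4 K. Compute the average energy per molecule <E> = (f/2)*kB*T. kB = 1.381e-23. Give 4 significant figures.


Step 1: f/2 = 1/2 = 0.5
Step 2: kB*T = 1.381e-23 * 911.4 = 1.259e-20
Step 3: <E> = 0.5 * 1.259e-20 = 6.293e-21 J

6.293e-21


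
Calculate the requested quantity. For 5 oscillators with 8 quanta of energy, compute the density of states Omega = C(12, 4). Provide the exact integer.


Step 1: Use binomial coefficient C(12, 4)
Step 2: Numerator = 12! / 8!
Step 3: Denominator = 4!
Step 4: Omega = 495

495


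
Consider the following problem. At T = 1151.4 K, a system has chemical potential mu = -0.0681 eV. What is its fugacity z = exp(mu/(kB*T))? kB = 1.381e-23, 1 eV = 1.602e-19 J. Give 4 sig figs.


Step 1: Convert mu to Joules: -0.0681*1.602e-19 = -1.091e-20 J
Step 2: kB*T = 1.381e-23*1151.4 = 1.59e-20 J
Step 3: mu/(kB*T) = -0.6861
Step 4: z = exp(-0.6861) = 0.5035

0.5035


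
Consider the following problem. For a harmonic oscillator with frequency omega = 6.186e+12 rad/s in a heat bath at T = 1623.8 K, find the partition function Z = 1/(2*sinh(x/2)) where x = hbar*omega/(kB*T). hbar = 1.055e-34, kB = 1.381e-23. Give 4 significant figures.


Step 1: Compute x = hbar*omega/(kB*T) = 1.055e-34*6.186e+12/(1.381e-23*1623.8) = 0.0291
Step 2: x/2 = 0.01455
Step 3: sinh(x/2) = 0.01455
Step 4: Z = 1/(2*0.01455) = 34.36

34.36


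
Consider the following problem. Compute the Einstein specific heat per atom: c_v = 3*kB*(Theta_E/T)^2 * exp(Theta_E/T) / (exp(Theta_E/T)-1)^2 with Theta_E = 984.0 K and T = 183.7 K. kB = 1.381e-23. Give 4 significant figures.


Step 1: x = Theta_E/T = 984.0/183.7 = 5.357
Step 2: x^2 = 28.69
Step 3: exp(x) = 212
Step 4: c_v = 3*1.381e-23*28.69*212/(212-1)^2 = 5.661e-24

5.661e-24


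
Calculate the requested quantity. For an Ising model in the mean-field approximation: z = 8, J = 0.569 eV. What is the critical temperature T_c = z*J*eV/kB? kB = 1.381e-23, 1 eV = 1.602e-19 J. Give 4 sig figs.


Step 1: z*J = 8*0.569 = 4.552 eV
Step 2: Convert to Joules: 4.552*1.602e-19 = 7.292e-19 J
Step 3: T_c = 7.292e-19 / 1.381e-23 = 5.28e+04 K

5.28e+04


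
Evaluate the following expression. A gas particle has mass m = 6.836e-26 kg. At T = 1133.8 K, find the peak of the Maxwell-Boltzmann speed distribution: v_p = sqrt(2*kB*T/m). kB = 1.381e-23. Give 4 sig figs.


Step 1: Numerator = 2*kB*T = 2*1.381e-23*1133.8 = 3.132e-20
Step 2: Ratio = 3.132e-20 / 6.836e-26 = 4.581e+05
Step 3: v_p = sqrt(4.581e+05) = 676.8 m/s

676.8


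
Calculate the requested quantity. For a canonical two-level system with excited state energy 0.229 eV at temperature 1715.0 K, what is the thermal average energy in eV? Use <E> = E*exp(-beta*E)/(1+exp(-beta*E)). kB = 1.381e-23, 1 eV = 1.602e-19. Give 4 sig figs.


Step 1: beta*E = 0.229*1.602e-19/(1.381e-23*1715.0) = 1.549
Step 2: exp(-beta*E) = 0.2125
Step 3: <E> = 0.229*0.2125/(1+0.2125) = 0.04013 eV

0.04013


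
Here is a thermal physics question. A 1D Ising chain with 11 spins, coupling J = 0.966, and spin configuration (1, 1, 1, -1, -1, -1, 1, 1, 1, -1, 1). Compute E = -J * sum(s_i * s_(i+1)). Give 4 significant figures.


Step 1: Nearest-neighbor products: 1, 1, -1, 1, 1, -1, 1, 1, -1, -1
Step 2: Sum of products = 2
Step 3: E = -0.966 * 2 = -1.932

-1.932


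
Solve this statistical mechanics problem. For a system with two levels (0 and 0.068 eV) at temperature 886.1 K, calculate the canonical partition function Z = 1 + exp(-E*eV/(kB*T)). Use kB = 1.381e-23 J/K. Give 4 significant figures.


Step 1: Compute beta*E = E*eV/(kB*T) = 0.068*1.602e-19/(1.381e-23*886.1) = 0.8902
Step 2: exp(-beta*E) = exp(-0.8902) = 0.4106
Step 3: Z = 1 + 0.4106 = 1.411

1.411


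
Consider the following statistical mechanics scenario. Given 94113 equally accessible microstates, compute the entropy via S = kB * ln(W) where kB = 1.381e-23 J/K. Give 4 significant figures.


Step 1: ln(W) = ln(94113) = 11.45
Step 2: S = kB * ln(W) = 1.381e-23 * 11.45
Step 3: S = 1.582e-22 J/K

1.582e-22


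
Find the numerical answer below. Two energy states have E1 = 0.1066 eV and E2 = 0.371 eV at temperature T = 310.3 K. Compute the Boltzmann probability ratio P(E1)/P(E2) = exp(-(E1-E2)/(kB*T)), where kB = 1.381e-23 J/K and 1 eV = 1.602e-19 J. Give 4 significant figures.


Step 1: Compute energy difference dE = E1 - E2 = 0.1066 - 0.371 = -0.2644 eV
Step 2: Convert to Joules: dE_J = -0.2644 * 1.602e-19 = -4.236e-20 J
Step 3: Compute exponent = -dE_J / (kB * T) = -(-4.236e-20) / (1.381e-23 * 310.3) = 9.884
Step 4: P(E1)/P(E2) = exp(9.884) = 1.962e+04

1.962e+04


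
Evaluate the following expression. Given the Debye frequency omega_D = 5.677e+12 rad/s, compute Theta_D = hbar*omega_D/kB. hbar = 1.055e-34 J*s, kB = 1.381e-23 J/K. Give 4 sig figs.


Step 1: hbar*omega_D = 1.055e-34 * 5.677e+12 = 5.989e-22 J
Step 2: Theta_D = 5.989e-22 / 1.381e-23
Step 3: Theta_D = 43.37 K

43.37


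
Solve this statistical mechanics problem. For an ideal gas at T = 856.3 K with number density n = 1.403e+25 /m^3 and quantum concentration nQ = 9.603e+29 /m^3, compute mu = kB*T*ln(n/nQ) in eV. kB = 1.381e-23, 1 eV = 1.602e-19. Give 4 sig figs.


Step 1: n/nQ = 1.403e+25/9.603e+29 = 1.461e-05
Step 2: ln(n/nQ) = -11.13
Step 3: mu = kB*T*ln(n/nQ) = 1.183e-20*-11.13 = -1.317e-19 J
Step 4: Convert to eV: -1.317e-19/1.602e-19 = -0.8219 eV

-0.8219


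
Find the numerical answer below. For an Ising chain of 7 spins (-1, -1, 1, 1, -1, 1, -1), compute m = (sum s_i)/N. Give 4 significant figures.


Step 1: Count up spins (+1): 3, down spins (-1): 4
Step 2: Total magnetization M = 3 - 4 = -1
Step 3: m = M/N = -1/7 = -0.1429

-0.1429


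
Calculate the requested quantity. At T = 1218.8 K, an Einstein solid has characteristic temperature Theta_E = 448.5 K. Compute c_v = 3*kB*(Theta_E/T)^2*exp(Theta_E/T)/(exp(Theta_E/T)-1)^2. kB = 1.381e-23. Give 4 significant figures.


Step 1: x = Theta_E/T = 448.5/1218.8 = 0.368
Step 2: x^2 = 0.1354
Step 3: exp(x) = 1.445
Step 4: c_v = 3*1.381e-23*0.1354*1.445/(1.445-1)^2 = 4.097e-23

4.097e-23


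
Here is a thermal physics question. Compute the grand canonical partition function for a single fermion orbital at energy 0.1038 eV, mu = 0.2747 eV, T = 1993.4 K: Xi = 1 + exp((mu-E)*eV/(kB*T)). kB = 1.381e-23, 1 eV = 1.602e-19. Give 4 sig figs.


Step 1: (mu - E) = 0.2747 - 0.1038 = 0.1709 eV
Step 2: x = (mu-E)*eV/(kB*T) = 0.1709*1.602e-19/(1.381e-23*1993.4) = 0.9945
Step 3: exp(x) = 2.703
Step 4: Xi = 1 + 2.703 = 3.703

3.703


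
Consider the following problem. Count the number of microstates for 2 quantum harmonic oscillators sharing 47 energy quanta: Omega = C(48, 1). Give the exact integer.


Step 1: Use binomial coefficient C(48, 1)
Step 2: Numerator = 48! / 47!
Step 3: Denominator = 1!
Step 4: Omega = 48

48


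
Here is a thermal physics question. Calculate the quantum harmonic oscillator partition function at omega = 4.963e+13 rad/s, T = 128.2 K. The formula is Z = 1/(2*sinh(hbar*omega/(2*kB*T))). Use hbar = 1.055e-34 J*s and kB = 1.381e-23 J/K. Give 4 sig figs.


Step 1: Compute x = hbar*omega/(kB*T) = 1.055e-34*4.963e+13/(1.381e-23*128.2) = 2.957
Step 2: x/2 = 1.479
Step 3: sinh(x/2) = 2.08
Step 4: Z = 1/(2*2.08) = 0.2404

0.2404


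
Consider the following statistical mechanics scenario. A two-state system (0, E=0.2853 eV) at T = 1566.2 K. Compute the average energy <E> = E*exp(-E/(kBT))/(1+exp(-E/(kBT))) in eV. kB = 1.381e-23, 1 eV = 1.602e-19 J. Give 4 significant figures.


Step 1: beta*E = 0.2853*1.602e-19/(1.381e-23*1566.2) = 2.113
Step 2: exp(-beta*E) = 0.1209
Step 3: <E> = 0.2853*0.1209/(1+0.1209) = 0.03076 eV

0.03076


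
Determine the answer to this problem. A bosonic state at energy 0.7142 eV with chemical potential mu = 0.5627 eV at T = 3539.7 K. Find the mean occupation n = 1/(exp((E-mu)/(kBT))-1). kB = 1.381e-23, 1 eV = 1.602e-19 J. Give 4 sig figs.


Step 1: (E - mu) = 0.1515 eV
Step 2: x = (E-mu)*eV/(kB*T) = 0.1515*1.602e-19/(1.381e-23*3539.7) = 0.4965
Step 3: exp(x) = 1.643
Step 4: n = 1/(exp(x)-1) = 1.555

1.555


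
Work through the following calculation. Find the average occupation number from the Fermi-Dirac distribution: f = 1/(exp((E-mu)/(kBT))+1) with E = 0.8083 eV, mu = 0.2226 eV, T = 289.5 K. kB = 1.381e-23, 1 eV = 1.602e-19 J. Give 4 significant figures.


Step 1: (E - mu) = 0.8083 - 0.2226 = 0.5857 eV
Step 2: Convert: (E-mu)*eV = 9.383e-20 J
Step 3: x = (E-mu)*eV/(kB*T) = 23.47
Step 4: f = 1/(exp(23.47)+1) = 6.42e-11

6.42e-11


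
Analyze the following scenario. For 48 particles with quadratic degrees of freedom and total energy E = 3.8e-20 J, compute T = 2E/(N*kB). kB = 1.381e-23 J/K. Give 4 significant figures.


Step 1: Numerator = 2*E = 2*3.8e-20 = 7.6e-20 J
Step 2: Denominator = N*kB = 48*1.381e-23 = 6.629e-22
Step 3: T = 7.6e-20 / 6.629e-22 = 114.7 K

114.7


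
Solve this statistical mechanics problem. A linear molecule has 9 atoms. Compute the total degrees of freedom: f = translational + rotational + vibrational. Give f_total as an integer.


Step 1: Translational DOF = 3
Step 2: Rotational DOF (linear) = 2
Step 3: Vibrational DOF = 3*9 - 5 = 22
Step 4: Total = 3 + 2 + 22 = 27

27


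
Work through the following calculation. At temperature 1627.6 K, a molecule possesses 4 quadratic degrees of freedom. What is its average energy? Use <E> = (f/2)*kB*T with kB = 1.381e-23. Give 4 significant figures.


Step 1: f/2 = 4/2 = 2
Step 2: kB*T = 1.381e-23 * 1627.6 = 2.248e-20
Step 3: <E> = 2 * 2.248e-20 = 4.495e-20 J

4.495e-20


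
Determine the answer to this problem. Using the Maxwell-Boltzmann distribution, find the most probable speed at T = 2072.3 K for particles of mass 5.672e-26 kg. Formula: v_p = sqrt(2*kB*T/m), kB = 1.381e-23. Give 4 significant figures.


Step 1: Numerator = 2*kB*T = 2*1.381e-23*2072.3 = 5.724e-20
Step 2: Ratio = 5.724e-20 / 5.672e-26 = 1.009e+06
Step 3: v_p = sqrt(1.009e+06) = 1005 m/s

1005


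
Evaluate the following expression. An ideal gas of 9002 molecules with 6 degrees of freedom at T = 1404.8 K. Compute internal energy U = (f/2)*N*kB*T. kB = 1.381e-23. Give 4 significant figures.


Step 1: f/2 = 6/2 = 3.0
Step 2: N*kB*T = 9002*1.381e-23*1404.8 = 1.746e-16
Step 3: U = 3.0 * 1.746e-16 = 5.239e-16 J

5.239e-16


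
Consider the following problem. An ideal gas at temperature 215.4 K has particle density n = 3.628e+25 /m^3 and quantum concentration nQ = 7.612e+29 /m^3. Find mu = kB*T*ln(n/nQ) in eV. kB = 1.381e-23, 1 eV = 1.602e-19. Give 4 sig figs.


Step 1: n/nQ = 3.628e+25/7.612e+29 = 4.766e-05
Step 2: ln(n/nQ) = -9.951
Step 3: mu = kB*T*ln(n/nQ) = 2.975e-21*-9.951 = -2.96e-20 J
Step 4: Convert to eV: -2.96e-20/1.602e-19 = -0.1848 eV

-0.1848


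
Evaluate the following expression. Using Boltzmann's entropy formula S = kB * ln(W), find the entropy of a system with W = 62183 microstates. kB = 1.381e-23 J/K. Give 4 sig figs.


Step 1: ln(W) = ln(62183) = 11.04
Step 2: S = kB * ln(W) = 1.381e-23 * 11.04
Step 3: S = 1.524e-22 J/K

1.524e-22


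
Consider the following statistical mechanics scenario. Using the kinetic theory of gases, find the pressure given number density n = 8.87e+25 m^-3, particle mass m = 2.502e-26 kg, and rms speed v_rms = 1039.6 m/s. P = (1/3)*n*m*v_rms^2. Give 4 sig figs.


Step 1: v_rms^2 = 1039.6^2 = 1.081e+06
Step 2: n*m = 8.87e+25*2.502e-26 = 2.219
Step 3: P = (1/3)*2.219*1.081e+06 = 7.995e+05 Pa

7.995e+05


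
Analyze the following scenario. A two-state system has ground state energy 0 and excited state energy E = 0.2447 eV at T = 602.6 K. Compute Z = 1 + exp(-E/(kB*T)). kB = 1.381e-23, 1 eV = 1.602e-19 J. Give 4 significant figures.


Step 1: Compute beta*E = E*eV/(kB*T) = 0.2447*1.602e-19/(1.381e-23*602.6) = 4.711
Step 2: exp(-beta*E) = exp(-4.711) = 0.009
Step 3: Z = 1 + 0.009 = 1.009

1.009


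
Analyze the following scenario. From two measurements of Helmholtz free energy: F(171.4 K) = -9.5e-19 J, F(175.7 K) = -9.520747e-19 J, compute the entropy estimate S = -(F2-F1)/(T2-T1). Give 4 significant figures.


Step 1: dF = F2 - F1 = -9.520747e-19 - (-9.5e-19) = -2.0747e-21 J
Step 2: dT = T2 - T1 = 175.7 - 171.4 = 4.3 K
Step 3: S = -dF/dT = -(-2.0747e-21)/4.3 = 4.825e-22 J/K

4.825e-22


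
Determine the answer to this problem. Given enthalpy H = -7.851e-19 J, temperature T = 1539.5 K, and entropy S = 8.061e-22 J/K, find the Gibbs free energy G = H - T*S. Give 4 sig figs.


Step 1: T*S = 1539.5 * 8.061e-22 = 1.241e-18 J
Step 2: G = H - T*S = -7.851e-19 - 1.241e-18
Step 3: G = -2.026e-18 J

-2.026e-18


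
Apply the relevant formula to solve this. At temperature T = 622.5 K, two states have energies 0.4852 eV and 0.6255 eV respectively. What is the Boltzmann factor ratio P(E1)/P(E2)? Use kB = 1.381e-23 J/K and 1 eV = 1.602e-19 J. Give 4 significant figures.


Step 1: Compute energy difference dE = E1 - E2 = 0.4852 - 0.6255 = -0.1403 eV
Step 2: Convert to Joules: dE_J = -0.1403 * 1.602e-19 = -2.248e-20 J
Step 3: Compute exponent = -dE_J / (kB * T) = -(-2.248e-20) / (1.381e-23 * 622.5) = 2.614
Step 4: P(E1)/P(E2) = exp(2.614) = 13.66

13.66


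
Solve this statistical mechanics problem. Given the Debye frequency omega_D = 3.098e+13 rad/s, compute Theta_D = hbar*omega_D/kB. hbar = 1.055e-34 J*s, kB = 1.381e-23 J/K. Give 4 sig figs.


Step 1: hbar*omega_D = 1.055e-34 * 3.098e+13 = 3.268e-21 J
Step 2: Theta_D = 3.268e-21 / 1.381e-23
Step 3: Theta_D = 236.7 K

236.7


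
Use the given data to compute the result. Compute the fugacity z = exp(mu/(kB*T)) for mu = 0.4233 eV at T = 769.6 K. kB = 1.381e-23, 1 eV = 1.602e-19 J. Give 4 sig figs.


Step 1: Convert mu to Joules: 0.4233*1.602e-19 = 6.781e-20 J
Step 2: kB*T = 1.381e-23*769.6 = 1.063e-20 J
Step 3: mu/(kB*T) = 6.38
Step 4: z = exp(6.38) = 590.2

590.2


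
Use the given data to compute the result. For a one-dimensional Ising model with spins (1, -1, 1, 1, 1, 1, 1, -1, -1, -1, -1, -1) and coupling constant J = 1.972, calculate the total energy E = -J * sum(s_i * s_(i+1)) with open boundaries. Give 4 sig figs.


Step 1: Nearest-neighbor products: -1, -1, 1, 1, 1, 1, -1, 1, 1, 1, 1
Step 2: Sum of products = 5
Step 3: E = -1.972 * 5 = -9.86

-9.86


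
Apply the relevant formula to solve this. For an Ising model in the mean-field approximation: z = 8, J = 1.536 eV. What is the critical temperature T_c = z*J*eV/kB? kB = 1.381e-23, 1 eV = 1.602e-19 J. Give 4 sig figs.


Step 1: z*J = 8*1.536 = 12.29 eV
Step 2: Convert to Joules: 12.29*1.602e-19 = 1.969e-18 J
Step 3: T_c = 1.969e-18 / 1.381e-23 = 1.425e+05 K

1.425e+05


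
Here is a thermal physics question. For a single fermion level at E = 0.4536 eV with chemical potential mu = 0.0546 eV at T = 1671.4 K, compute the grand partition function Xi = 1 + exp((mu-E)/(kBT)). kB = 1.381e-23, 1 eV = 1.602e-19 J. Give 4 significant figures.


Step 1: (mu - E) = 0.0546 - 0.4536 = -0.399 eV
Step 2: x = (mu-E)*eV/(kB*T) = -0.399*1.602e-19/(1.381e-23*1671.4) = -2.769
Step 3: exp(x) = 0.06271
Step 4: Xi = 1 + 0.06271 = 1.063

1.063


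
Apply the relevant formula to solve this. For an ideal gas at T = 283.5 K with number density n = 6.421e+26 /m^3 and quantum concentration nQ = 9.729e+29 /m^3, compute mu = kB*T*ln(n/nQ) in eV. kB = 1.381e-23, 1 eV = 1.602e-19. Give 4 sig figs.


Step 1: n/nQ = 6.421e+26/9.729e+29 = 0.00066
Step 2: ln(n/nQ) = -7.323
Step 3: mu = kB*T*ln(n/nQ) = 3.915e-21*-7.323 = -2.867e-20 J
Step 4: Convert to eV: -2.867e-20/1.602e-19 = -0.179 eV

-0.179


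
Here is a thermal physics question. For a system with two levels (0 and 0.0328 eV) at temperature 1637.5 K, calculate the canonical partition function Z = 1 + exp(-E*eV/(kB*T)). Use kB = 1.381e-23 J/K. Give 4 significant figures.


Step 1: Compute beta*E = E*eV/(kB*T) = 0.0328*1.602e-19/(1.381e-23*1637.5) = 0.2324
Step 2: exp(-beta*E) = exp(-0.2324) = 0.7927
Step 3: Z = 1 + 0.7927 = 1.793

1.793


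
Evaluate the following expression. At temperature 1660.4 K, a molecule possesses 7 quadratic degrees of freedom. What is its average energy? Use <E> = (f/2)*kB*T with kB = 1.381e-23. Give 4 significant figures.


Step 1: f/2 = 7/2 = 3.5
Step 2: kB*T = 1.381e-23 * 1660.4 = 2.293e-20
Step 3: <E> = 3.5 * 2.293e-20 = 8.026e-20 J

8.026e-20


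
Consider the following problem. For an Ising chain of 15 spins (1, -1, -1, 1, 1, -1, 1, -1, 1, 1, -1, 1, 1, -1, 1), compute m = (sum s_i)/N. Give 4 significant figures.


Step 1: Count up spins (+1): 9, down spins (-1): 6
Step 2: Total magnetization M = 9 - 6 = 3
Step 3: m = M/N = 3/15 = 0.2

0.2


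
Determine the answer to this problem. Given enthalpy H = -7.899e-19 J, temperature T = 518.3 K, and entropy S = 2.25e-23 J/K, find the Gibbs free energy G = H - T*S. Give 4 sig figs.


Step 1: T*S = 518.3 * 2.25e-23 = 1.166e-20 J
Step 2: G = H - T*S = -7.899e-19 - 1.166e-20
Step 3: G = -8.016e-19 J

-8.016e-19


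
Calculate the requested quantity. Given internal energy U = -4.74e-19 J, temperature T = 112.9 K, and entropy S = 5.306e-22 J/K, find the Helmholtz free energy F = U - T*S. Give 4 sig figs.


Step 1: T*S = 112.9 * 5.306e-22 = 5.99e-20 J
Step 2: F = U - T*S = -4.74e-19 - 5.99e-20
Step 3: F = -5.339e-19 J

-5.339e-19


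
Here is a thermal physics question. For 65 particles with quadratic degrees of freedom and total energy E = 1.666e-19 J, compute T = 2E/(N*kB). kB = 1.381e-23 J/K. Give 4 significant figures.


Step 1: Numerator = 2*E = 2*1.666e-19 = 3.332e-19 J
Step 2: Denominator = N*kB = 65*1.381e-23 = 8.977e-22
Step 3: T = 3.332e-19 / 8.977e-22 = 371.2 K

371.2


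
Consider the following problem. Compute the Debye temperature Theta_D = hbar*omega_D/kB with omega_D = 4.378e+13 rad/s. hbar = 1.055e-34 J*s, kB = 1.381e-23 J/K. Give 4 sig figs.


Step 1: hbar*omega_D = 1.055e-34 * 4.378e+13 = 4.619e-21 J
Step 2: Theta_D = 4.619e-21 / 1.381e-23
Step 3: Theta_D = 334.5 K

334.5


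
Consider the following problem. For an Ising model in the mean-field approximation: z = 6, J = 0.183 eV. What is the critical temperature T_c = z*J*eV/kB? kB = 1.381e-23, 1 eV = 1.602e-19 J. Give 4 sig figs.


Step 1: z*J = 6*0.183 = 1.098 eV
Step 2: Convert to Joules: 1.098*1.602e-19 = 1.759e-19 J
Step 3: T_c = 1.759e-19 / 1.381e-23 = 1.274e+04 K

1.274e+04


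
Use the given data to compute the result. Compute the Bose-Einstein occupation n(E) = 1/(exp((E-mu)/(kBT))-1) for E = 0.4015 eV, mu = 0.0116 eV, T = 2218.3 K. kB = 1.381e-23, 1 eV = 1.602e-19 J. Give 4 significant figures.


Step 1: (E - mu) = 0.3899 eV
Step 2: x = (E-mu)*eV/(kB*T) = 0.3899*1.602e-19/(1.381e-23*2218.3) = 2.039
Step 3: exp(x) = 7.682
Step 4: n = 1/(exp(x)-1) = 0.1496

0.1496


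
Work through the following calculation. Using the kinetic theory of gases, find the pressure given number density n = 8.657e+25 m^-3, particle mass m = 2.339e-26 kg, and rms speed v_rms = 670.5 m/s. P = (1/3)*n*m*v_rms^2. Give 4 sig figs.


Step 1: v_rms^2 = 670.5^2 = 4.496e+05
Step 2: n*m = 8.657e+25*2.339e-26 = 2.025
Step 3: P = (1/3)*2.025*4.496e+05 = 3.034e+05 Pa

3.034e+05


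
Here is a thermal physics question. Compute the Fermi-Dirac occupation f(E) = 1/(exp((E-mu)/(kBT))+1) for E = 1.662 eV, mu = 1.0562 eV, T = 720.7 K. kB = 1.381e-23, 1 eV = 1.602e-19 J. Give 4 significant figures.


Step 1: (E - mu) = 1.662 - 1.0562 = 0.6058 eV
Step 2: Convert: (E-mu)*eV = 9.705e-20 J
Step 3: x = (E-mu)*eV/(kB*T) = 9.751
Step 4: f = 1/(exp(9.751)+1) = 5.824e-05

5.824e-05


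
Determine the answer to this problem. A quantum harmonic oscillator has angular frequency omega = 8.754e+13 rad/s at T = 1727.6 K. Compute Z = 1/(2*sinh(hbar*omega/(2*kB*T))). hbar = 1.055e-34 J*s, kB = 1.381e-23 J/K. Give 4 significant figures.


Step 1: Compute x = hbar*omega/(kB*T) = 1.055e-34*8.754e+13/(1.381e-23*1727.6) = 0.3871
Step 2: x/2 = 0.1935
Step 3: sinh(x/2) = 0.1948
Step 4: Z = 1/(2*0.1948) = 2.567

2.567


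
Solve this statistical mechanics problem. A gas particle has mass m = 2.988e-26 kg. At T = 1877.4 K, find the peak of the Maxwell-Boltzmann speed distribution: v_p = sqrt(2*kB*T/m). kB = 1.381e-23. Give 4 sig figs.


Step 1: Numerator = 2*kB*T = 2*1.381e-23*1877.4 = 5.185e-20
Step 2: Ratio = 5.185e-20 / 2.988e-26 = 1.735e+06
Step 3: v_p = sqrt(1.735e+06) = 1317 m/s

1317


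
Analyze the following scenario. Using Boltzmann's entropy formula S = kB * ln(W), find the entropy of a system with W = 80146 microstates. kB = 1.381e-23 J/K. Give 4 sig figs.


Step 1: ln(W) = ln(80146) = 11.29
Step 2: S = kB * ln(W) = 1.381e-23 * 11.29
Step 3: S = 1.559e-22 J/K

1.559e-22


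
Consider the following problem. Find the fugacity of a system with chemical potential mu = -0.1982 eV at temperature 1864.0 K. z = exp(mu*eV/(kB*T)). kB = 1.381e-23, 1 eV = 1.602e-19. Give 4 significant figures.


Step 1: Convert mu to Joules: -0.1982*1.602e-19 = -3.175e-20 J
Step 2: kB*T = 1.381e-23*1864.0 = 2.574e-20 J
Step 3: mu/(kB*T) = -1.233
Step 4: z = exp(-1.233) = 0.2913

0.2913


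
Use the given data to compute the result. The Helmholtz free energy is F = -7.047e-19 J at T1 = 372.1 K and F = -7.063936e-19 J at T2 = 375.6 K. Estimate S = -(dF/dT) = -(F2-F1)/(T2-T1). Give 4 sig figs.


Step 1: dF = F2 - F1 = -7.063936e-19 - (-7.047e-19) = -1.6936e-21 J
Step 2: dT = T2 - T1 = 375.6 - 372.1 = 3.5 K
Step 3: S = -dF/dT = -(-1.6936e-21)/3.5 = 4.839e-22 J/K

4.839e-22


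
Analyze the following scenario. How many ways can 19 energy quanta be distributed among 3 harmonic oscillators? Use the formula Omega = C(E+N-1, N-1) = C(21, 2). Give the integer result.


Step 1: Use binomial coefficient C(21, 2)
Step 2: Numerator = 21! / 19!
Step 3: Denominator = 2!
Step 4: Omega = 210

210


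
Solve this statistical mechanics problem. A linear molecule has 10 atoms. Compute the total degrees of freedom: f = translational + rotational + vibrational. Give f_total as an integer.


Step 1: Translational DOF = 3
Step 2: Rotational DOF (linear) = 2
Step 3: Vibrational DOF = 3*10 - 5 = 25
Step 4: Total = 3 + 2 + 25 = 30

30


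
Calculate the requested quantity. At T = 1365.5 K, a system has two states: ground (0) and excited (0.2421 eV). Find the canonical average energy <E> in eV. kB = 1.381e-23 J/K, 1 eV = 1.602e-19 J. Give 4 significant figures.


Step 1: beta*E = 0.2421*1.602e-19/(1.381e-23*1365.5) = 2.057
Step 2: exp(-beta*E) = 0.1279
Step 3: <E> = 0.2421*0.1279/(1+0.1279) = 0.02745 eV

0.02745


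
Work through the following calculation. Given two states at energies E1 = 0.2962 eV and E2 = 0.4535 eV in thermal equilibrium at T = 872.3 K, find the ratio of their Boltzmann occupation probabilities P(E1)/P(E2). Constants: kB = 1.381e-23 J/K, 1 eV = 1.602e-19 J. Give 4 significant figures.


Step 1: Compute energy difference dE = E1 - E2 = 0.2962 - 0.4535 = -0.1573 eV
Step 2: Convert to Joules: dE_J = -0.1573 * 1.602e-19 = -2.52e-20 J
Step 3: Compute exponent = -dE_J / (kB * T) = -(-2.52e-20) / (1.381e-23 * 872.3) = 2.092
Step 4: P(E1)/P(E2) = exp(2.092) = 8.1

8.1


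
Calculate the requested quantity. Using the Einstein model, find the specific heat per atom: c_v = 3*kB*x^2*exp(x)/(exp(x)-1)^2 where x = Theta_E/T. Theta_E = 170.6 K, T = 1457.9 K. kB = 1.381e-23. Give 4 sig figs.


Step 1: x = Theta_E/T = 170.6/1457.9 = 0.117
Step 2: x^2 = 0.01369
Step 3: exp(x) = 1.124
Step 4: c_v = 3*1.381e-23*0.01369*1.124/(1.124-1)^2 = 4.138e-23

4.138e-23


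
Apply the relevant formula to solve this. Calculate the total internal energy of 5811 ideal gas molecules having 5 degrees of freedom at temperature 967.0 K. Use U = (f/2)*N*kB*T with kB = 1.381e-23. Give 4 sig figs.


Step 1: f/2 = 5/2 = 2.5
Step 2: N*kB*T = 5811*1.381e-23*967.0 = 7.76e-17
Step 3: U = 2.5 * 7.76e-17 = 1.94e-16 J

1.94e-16


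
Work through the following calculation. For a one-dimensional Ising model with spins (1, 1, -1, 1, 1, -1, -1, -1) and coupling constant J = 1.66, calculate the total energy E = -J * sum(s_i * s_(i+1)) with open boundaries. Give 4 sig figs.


Step 1: Nearest-neighbor products: 1, -1, -1, 1, -1, 1, 1
Step 2: Sum of products = 1
Step 3: E = -1.66 * 1 = -1.66

-1.66


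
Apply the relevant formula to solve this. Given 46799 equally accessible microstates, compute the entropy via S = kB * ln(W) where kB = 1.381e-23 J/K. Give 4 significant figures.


Step 1: ln(W) = ln(46799) = 10.75
Step 2: S = kB * ln(W) = 1.381e-23 * 10.75
Step 3: S = 1.485e-22 J/K

1.485e-22
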